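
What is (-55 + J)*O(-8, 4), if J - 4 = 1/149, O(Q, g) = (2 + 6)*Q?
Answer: 486272/149 ≈ 3263.6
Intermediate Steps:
O(Q, g) = 8*Q
J = 597/149 (J = 4 + 1/149 = 597/149 ≈ 4.0067)
(-55 + J)*O(-8, 4) = (-55 + 597/149)*(8*(-8)) = -7598/149*(-64) = 486272/149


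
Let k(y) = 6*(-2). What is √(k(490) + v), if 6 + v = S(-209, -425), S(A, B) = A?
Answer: I*√227 ≈ 15.067*I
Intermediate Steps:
v = -215 (v = -6 - 209 = -215)
k(y) = -12
√(k(490) + v) = √(-12 - 215) = √(-227) = I*√227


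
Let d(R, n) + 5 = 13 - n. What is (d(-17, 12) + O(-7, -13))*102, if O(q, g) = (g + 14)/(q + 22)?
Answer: -2006/5 ≈ -401.20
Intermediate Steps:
d(R, n) = 8 - n (d(R, n) = -5 + (13 - n) = 8 - n)
O(q, g) = (14 + g)/(22 + q)
(d(-17, 12) + O(-7, -13))*102 = ((8 - 1*12) + (14 - 13)/(22 - 7))*102 = ((8 - 12) + 1/15)*102 = (-4 + (1/15)*1)*102 = (-4 + 1/15)*102 = -59/15*102 = -2006/5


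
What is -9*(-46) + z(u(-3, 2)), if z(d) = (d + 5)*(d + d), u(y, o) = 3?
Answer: 462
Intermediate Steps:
z(d) = 2*d*(5 + d) (z(d) = (5 + d)*(2*d) = 2*d*(5 + d))
-9*(-46) + z(u(-3, 2)) = -9*(-46) + 2*3*(5 + 3) = 414 + 2*3*8 = 414 + 48 = 462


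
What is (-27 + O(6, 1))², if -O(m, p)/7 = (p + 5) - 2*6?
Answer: 225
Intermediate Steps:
O(m, p) = 49 - 7*p (O(m, p) = -7*((p + 5) - 2*6) = -7*((5 + p) - 12) = -7*(-7 + p) = 49 - 7*p)
(-27 + O(6, 1))² = (-27 + (49 - 7*1))² = (-27 + (49 - 7))² = (-27 + 42)² = 15² = 225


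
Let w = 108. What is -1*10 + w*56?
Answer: 6038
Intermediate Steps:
-1*10 + w*56 = -1*10 + 108*56 = -10 + 6048 = 6038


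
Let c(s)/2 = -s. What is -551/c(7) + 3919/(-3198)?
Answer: 426808/11193 ≈ 38.132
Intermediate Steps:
c(s) = -2*s (c(s) = 2*(-s) = -2*s)
-551/c(7) + 3919/(-3198) = -551/((-2*7)) + 3919/(-3198) = -551/(-14) + 3919*(-1/3198) = -551*(-1/14) - 3919/3198 = 551/14 - 3919/3198 = 426808/11193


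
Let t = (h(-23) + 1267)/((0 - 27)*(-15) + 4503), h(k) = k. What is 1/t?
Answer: 1227/311 ≈ 3.9453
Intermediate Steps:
t = 311/1227 (t = (-23 + 1267)/((0 - 27)*(-15) + 4503) = 1244/(-27*(-15) + 4503) = 1244/(405 + 4503) = 1244/4908 = 1244*(1/4908) = 311/1227 ≈ 0.25346)
1/t = 1/(311/1227) = 1227/311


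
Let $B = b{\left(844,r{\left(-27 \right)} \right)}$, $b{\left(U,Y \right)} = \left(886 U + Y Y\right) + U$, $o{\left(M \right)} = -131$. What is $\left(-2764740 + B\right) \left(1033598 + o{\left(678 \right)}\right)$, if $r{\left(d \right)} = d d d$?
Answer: $398302705285059$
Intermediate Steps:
$r{\left(d \right)} = d^{3}$ ($r{\left(d \right)} = d^{2} d = d^{3}$)
$b{\left(U,Y \right)} = Y^{2} + 887 U$ ($b{\left(U,Y \right)} = \left(886 U + Y^{2}\right) + U = \left(Y^{2} + 886 U\right) + U = Y^{2} + 887 U$)
$B = 388169117$ ($B = \left(\left(-27\right)^{3}\right)^{2} + 887 \cdot 844 = \left(-19683\right)^{2} + 748628 = 387420489 + 748628 = 388169117$)
$\left(-2764740 + B\right) \left(1033598 + o{\left(678 \right)}\right) = \left(-2764740 + 388169117\right) \left(1033598 - 131\right) = 385404377 \cdot 1033467 = 398302705285059$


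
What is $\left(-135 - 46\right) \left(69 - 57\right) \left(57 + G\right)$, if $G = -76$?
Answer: $41268$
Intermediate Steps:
$\left(-135 - 46\right) \left(69 - 57\right) \left(57 + G\right) = \left(-135 - 46\right) \left(69 - 57\right) \left(57 - 76\right) = - 181 \cdot 12 \left(-19\right) = \left(-181\right) \left(-228\right) = 41268$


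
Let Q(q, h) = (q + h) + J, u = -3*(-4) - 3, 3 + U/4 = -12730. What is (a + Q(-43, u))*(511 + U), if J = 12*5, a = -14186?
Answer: 713961360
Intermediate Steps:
U = -50932 (U = -12 + 4*(-12730) = -12 - 50920 = -50932)
J = 60
u = 9 (u = 12 - 3 = 9)
Q(q, h) = 60 + h + q (Q(q, h) = (q + h) + 60 = (h + q) + 60 = 60 + h + q)
(a + Q(-43, u))*(511 + U) = (-14186 + (60 + 9 - 43))*(511 - 50932) = (-14186 + 26)*(-50421) = -14160*(-50421) = 713961360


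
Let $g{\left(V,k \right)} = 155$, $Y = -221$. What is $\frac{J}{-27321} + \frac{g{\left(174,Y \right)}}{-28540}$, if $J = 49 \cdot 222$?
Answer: $- \frac{2997075}{7426108} \approx -0.40359$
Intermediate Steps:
$J = 10878$
$\frac{J}{-27321} + \frac{g{\left(174,Y \right)}}{-28540} = \frac{10878}{-27321} + \frac{155}{-28540} = 10878 \left(- \frac{1}{27321}\right) + 155 \left(- \frac{1}{28540}\right) = - \frac{518}{1301} - \frac{31}{5708} = - \frac{2997075}{7426108}$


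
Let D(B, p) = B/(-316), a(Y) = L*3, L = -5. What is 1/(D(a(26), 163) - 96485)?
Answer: -316/30489245 ≈ -1.0364e-5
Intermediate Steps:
a(Y) = -15 (a(Y) = -5*3 = -15)
D(B, p) = -B/316 (D(B, p) = B*(-1/316) = -B/316)
1/(D(a(26), 163) - 96485) = 1/(-1/316*(-15) - 96485) = 1/(15/316 - 96485) = 1/(-30489245/316) = -316/30489245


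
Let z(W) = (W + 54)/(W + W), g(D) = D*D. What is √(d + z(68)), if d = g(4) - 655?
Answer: I*√737647/34 ≈ 25.261*I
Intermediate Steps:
g(D) = D²
d = -639 (d = 4² - 655 = 16 - 655 = -639)
z(W) = (54 + W)/(2*W) (z(W) = (54 + W)/((2*W)) = (54 + W)*(1/(2*W)) = (54 + W)/(2*W))
√(d + z(68)) = √(-639 + (½)*(54 + 68)/68) = √(-639 + (½)*(1/68)*122) = √(-639 + 61/68) = √(-43391/68) = I*√737647/34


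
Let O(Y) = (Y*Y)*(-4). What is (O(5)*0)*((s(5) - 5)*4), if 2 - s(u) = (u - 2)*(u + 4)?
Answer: 0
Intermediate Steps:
O(Y) = -4*Y**2 (O(Y) = Y**2*(-4) = -4*Y**2)
s(u) = 2 - (-2 + u)*(4 + u) (s(u) = 2 - (u - 2)*(u + 4) = 2 - (-2 + u)*(4 + u))
(O(5)*0)*((s(5) - 5)*4) = (-4*5**2*0)*(((10 - 1*5**2 - 2*5) - 5)*4) = (-4*25*0)*(((10 - 1*25 - 10) - 5)*4) = (-100*0)*(((10 - 25 - 10) - 5)*4) = 0*((-25 - 5)*4) = 0*(-30*4) = 0*(-120) = 0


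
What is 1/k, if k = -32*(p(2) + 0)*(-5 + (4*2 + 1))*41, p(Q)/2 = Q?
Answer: -1/20992 ≈ -4.7637e-5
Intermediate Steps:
p(Q) = 2*Q
k = -20992 (k = -32*(2*2 + 0)*(-5 + (4*2 + 1))*41 = -32*(4 + 0)*(-5 + (8 + 1))*41 = -128*(-5 + 9)*41 = -128*4*41 = -32*16*41 = -512*41 = -20992)
1/k = 1/(-20992) = -1/20992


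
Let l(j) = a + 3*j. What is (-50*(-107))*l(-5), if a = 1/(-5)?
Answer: -81320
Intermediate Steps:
a = -1/5 ≈ -0.20000
l(j) = -1/5 + 3*j
(-50*(-107))*l(-5) = (-50*(-107))*(-1/5 + 3*(-5)) = 5350*(-1/5 - 15) = 5350*(-76/5) = -81320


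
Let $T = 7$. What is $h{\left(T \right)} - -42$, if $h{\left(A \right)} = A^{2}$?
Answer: $91$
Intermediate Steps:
$h{\left(T \right)} - -42 = 7^{2} - -42 = 49 + 42 = 91$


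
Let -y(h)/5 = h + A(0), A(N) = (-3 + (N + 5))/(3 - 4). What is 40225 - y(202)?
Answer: 41225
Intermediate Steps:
A(N) = -2 - N (A(N) = (-3 + (5 + N))/(-1) = (2 + N)*(-1) = -2 - N)
y(h) = 10 - 5*h (y(h) = -5*(h + (-2 - 1*0)) = -5*(h + (-2 + 0)) = -5*(h - 2) = -5*(-2 + h) = 10 - 5*h)
40225 - y(202) = 40225 - (10 - 5*202) = 40225 - (10 - 1010) = 40225 - 1*(-1000) = 40225 + 1000 = 41225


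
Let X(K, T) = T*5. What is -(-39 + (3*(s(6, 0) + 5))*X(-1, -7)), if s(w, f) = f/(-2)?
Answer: 564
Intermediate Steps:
s(w, f) = -f/2 (s(w, f) = f*(-½) = -f/2)
X(K, T) = 5*T
-(-39 + (3*(s(6, 0) + 5))*X(-1, -7)) = -(-39 + (3*(-½*0 + 5))*(5*(-7))) = -(-39 + (3*(0 + 5))*(-35)) = -(-39 + (3*5)*(-35)) = -(-39 + 15*(-35)) = -(-39 - 525) = -1*(-564) = 564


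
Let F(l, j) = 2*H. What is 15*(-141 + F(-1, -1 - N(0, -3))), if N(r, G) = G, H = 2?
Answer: -2055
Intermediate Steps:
F(l, j) = 4 (F(l, j) = 2*2 = 4)
15*(-141 + F(-1, -1 - N(0, -3))) = 15*(-141 + 4) = 15*(-137) = -2055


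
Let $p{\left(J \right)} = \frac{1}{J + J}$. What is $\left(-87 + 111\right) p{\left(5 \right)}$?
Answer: $\frac{12}{5} \approx 2.4$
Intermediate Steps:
$p{\left(J \right)} = \frac{1}{2 J}$
$\left(-87 + 111\right) p{\left(5 \right)} = \left(-87 + 111\right) \frac{1}{2 \cdot 5} = 24 \cdot \frac{1}{2} \cdot \frac{1}{5} = 24 \cdot \frac{1}{10} = \frac{12}{5}$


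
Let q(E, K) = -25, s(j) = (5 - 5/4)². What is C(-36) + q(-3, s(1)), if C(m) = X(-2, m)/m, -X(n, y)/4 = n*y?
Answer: -17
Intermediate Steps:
X(n, y) = -4*n*y
C(m) = 8 (C(m) = (-4*(-2)*m)/m = (8*m)/m = 8)
s(j) = 225/16 (s(j) = (5 - 5*¼)² = (5 - 5/4)² = (15/4)² = 225/16)
C(-36) + q(-3, s(1)) = 8 - 25 = -17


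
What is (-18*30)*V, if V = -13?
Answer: 7020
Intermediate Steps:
(-18*30)*V = -18*30*(-13) = -540*(-13) = 7020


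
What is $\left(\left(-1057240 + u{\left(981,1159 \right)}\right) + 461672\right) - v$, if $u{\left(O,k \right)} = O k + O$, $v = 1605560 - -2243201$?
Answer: $-3306369$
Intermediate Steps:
$v = 3848761$ ($v = 1605560 + 2243201 = 3848761$)
$u{\left(O,k \right)} = O + O k$
$\left(\left(-1057240 + u{\left(981,1159 \right)}\right) + 461672\right) - v = \left(\left(-1057240 + 981 \left(1 + 1159\right)\right) + 461672\right) - 3848761 = \left(\left(-1057240 + 981 \cdot 1160\right) + 461672\right) - 3848761 = \left(\left(-1057240 + 1137960\right) + 461672\right) - 3848761 = \left(80720 + 461672\right) - 3848761 = 542392 - 3848761 = -3306369$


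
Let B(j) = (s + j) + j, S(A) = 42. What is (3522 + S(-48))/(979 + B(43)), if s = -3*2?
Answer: 1188/353 ≈ 3.3654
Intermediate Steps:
s = -6
B(j) = -6 + 2*j (B(j) = (-6 + j) + j = -6 + 2*j)
(3522 + S(-48))/(979 + B(43)) = (3522 + 42)/(979 + (-6 + 2*43)) = 3564/(979 + (-6 + 86)) = 3564/(979 + 80) = 3564/1059 = 3564*(1/1059) = 1188/353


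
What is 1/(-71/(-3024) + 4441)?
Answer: 3024/13429655 ≈ 0.00022517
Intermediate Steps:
1/(-71/(-3024) + 4441) = 1/(-71*(-1/3024) + 4441) = 1/(71/3024 + 4441) = 1/(13429655/3024) = 3024/13429655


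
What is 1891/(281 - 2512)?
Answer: -1891/2231 ≈ -0.84760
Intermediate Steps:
1891/(281 - 2512) = 1891/(-2231) = 1891*(-1/2231) = -1891/2231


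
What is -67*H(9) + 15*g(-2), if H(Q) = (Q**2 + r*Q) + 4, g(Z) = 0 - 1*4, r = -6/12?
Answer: -10907/2 ≈ -5453.5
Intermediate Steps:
r = -1/2 (r = -6*1/12 = -1/2 ≈ -0.50000)
g(Z) = -4 (g(Z) = 0 - 4 = -4)
H(Q) = 4 + Q**2 - Q/2 (H(Q) = (Q**2 - Q/2) + 4 = 4 + Q**2 - Q/2)
-67*H(9) + 15*g(-2) = -67*(4 + 9**2 - 1/2*9) + 15*(-4) = -67*(4 + 81 - 9/2) - 60 = -67*161/2 - 60 = -10787/2 - 60 = -10907/2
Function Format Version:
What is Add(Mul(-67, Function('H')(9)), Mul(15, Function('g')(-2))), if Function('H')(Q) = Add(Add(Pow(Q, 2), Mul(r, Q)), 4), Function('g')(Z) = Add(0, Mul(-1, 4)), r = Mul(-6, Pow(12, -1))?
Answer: Rational(-10907, 2) ≈ -5453.5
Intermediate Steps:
r = Rational(-1, 2) (r = Mul(-6, Rational(1, 12)) = Rational(-1, 2) ≈ -0.50000)
Function('g')(Z) = -4 (Function('g')(Z) = Add(0, -4) = -4)
Function('H')(Q) = Add(4, Pow(Q, 2), Mul(Rational(-1, 2), Q)) (Function('H')(Q) = Add(Add(Pow(Q, 2), Mul(Rational(-1, 2), Q)), 4) = Add(4, Pow(Q, 2), Mul(Rational(-1, 2), Q)))
Add(Mul(-67, Function('H')(9)), Mul(15, Function('g')(-2))) = Add(Mul(-67, Add(4, Pow(9, 2), Mul(Rational(-1, 2), 9))), Mul(15, -4)) = Add(Mul(-67, Add(4, 81, Rational(-9, 2))), -60) = Add(Mul(-67, Rational(161, 2)), -60) = Add(Rational(-10787, 2), -60) = Rational(-10907, 2)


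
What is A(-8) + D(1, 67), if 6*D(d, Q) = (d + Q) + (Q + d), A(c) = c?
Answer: 44/3 ≈ 14.667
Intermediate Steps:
D(d, Q) = Q/3 + d/3 (D(d, Q) = ((d + Q) + (Q + d))/6 = ((Q + d) + (Q + d))/6 = (2*Q + 2*d)/6 = Q/3 + d/3)
A(-8) + D(1, 67) = -8 + ((⅓)*67 + (⅓)*1) = -8 + (67/3 + ⅓) = -8 + 68/3 = 44/3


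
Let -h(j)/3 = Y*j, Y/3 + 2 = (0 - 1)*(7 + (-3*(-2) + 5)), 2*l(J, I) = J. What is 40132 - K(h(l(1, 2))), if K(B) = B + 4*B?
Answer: 39682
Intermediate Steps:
l(J, I) = J/2
Y = -60 (Y = -6 + 3*((0 - 1)*(7 + (-3*(-2) + 5))) = -6 + 3*(-(7 + (6 + 5))) = -6 + 3*(-(7 + 11)) = -6 + 3*(-1*18) = -6 + 3*(-18) = -6 - 54 = -60)
h(j) = 180*j (h(j) = -(-180)*j = 180*j)
K(B) = 5*B
40132 - K(h(l(1, 2))) = 40132 - 5*180*((½)*1) = 40132 - 5*180*(½) = 40132 - 5*90 = 40132 - 1*450 = 40132 - 450 = 39682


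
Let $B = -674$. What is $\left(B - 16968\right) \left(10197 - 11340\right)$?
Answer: $20164806$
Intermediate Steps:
$\left(B - 16968\right) \left(10197 - 11340\right) = \left(-674 - 16968\right) \left(10197 - 11340\right) = \left(-17642\right) \left(-1143\right) = 20164806$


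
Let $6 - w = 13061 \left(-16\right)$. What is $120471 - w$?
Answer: $-88511$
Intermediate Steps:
$w = 208982$ ($w = 6 - 13061 \left(-16\right) = 6 - -208976 = 6 + 208976 = 208982$)
$120471 - w = 120471 - 208982 = -88511$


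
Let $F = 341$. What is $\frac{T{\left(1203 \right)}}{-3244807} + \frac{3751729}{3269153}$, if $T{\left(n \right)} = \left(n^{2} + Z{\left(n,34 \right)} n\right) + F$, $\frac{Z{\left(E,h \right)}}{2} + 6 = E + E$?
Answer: $- \frac{11436022987047}{10607770538471} \approx -1.0781$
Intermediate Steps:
$Z{\left(E,h \right)} = -12 + 4 E$ ($Z{\left(E,h \right)} = -12 + 2 \left(E + E\right) = -12 + 2 \cdot 2 E = -12 + 4 E$)
$T{\left(n \right)} = 341 + n^{2} + n \left(-12 + 4 n\right)$ ($T{\left(n \right)} = \left(n^{2} + \left(-12 + 4 n\right) n\right) + 341 = \left(n^{2} + n \left(-12 + 4 n\right)\right) + 341 = 341 + n^{2} + n \left(-12 + 4 n\right)$)
$\frac{T{\left(1203 \right)}}{-3244807} + \frac{3751729}{3269153} = \frac{341 - 14436 + 5 \cdot 1203^{2}}{-3244807} + \frac{3751729}{3269153} = \left(341 - 14436 + 5 \cdot 1447209\right) \left(- \frac{1}{3244807}\right) + 3751729 \cdot \frac{1}{3269153} = \left(341 - 14436 + 7236045\right) \left(- \frac{1}{3244807}\right) + \frac{3751729}{3269153} = 7221950 \left(- \frac{1}{3244807}\right) + \frac{3751729}{3269153} = - \frac{7221950}{3244807} + \frac{3751729}{3269153} = - \frac{11436022987047}{10607770538471}$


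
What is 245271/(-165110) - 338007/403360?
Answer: -814425507/350519840 ≈ -2.3235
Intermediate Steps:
245271/(-165110) - 338007/403360 = 245271*(-1/165110) - 338007*1/403360 = -12909/8690 - 338007/403360 = -814425507/350519840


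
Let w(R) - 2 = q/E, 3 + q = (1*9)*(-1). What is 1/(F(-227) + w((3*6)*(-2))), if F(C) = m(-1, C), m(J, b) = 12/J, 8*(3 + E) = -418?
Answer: -221/2162 ≈ -0.10222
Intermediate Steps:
E = -221/4 (E = -3 + (⅛)*(-418) = -3 - 209/4 = -221/4 ≈ -55.250)
q = -12 (q = -3 + (1*9)*(-1) = -3 + 9*(-1) = -3 - 9 = -12)
F(C) = -12 (F(C) = 12/(-1) = 12*(-1) = -12)
w(R) = 490/221 (w(R) = 2 - 12/(-221/4) = 2 - 12*(-4/221) = 2 + 48/221 = 490/221)
1/(F(-227) + w((3*6)*(-2))) = 1/(-12 + 490/221) = 1/(-2162/221) = -221/2162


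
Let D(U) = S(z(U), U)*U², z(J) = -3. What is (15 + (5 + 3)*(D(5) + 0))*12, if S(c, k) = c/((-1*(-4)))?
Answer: -1620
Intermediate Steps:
S(c, k) = c/4
D(U) = -3*U²/4 (D(U) = ((¼)*(-3))*U² = -3*U²/4)
(15 + (5 + 3)*(D(5) + 0))*12 = (15 + (5 + 3)*(-¾*5² + 0))*12 = (15 + 8*(-¾*25 + 0))*12 = (15 + 8*(-75/4 + 0))*12 = (15 + 8*(-75/4))*12 = (15 - 150)*12 = -135*12 = -1620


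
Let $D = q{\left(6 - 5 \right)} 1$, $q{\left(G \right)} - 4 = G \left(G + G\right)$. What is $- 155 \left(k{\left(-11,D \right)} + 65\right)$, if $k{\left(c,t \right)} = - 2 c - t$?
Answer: $-12555$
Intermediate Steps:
$q{\left(G \right)} = 4 + 2 G^{2}$ ($q{\left(G \right)} = 4 + G \left(G + G\right) = 4 + G 2 G = 4 + 2 G^{2}$)
$D = 6$ ($D = \left(4 + 2 \left(6 - 5\right)^{2}\right) 1 = \left(4 + 2 \cdot 1^{2}\right) 1 = \left(4 + 2 \cdot 1\right) 1 = \left(4 + 2\right) 1 = 6 \cdot 1 = 6$)
$k{\left(c,t \right)} = - t - 2 c$
$- 155 \left(k{\left(-11,D \right)} + 65\right) = - 155 \left(\left(\left(-1\right) 6 - -22\right) + 65\right) = - 155 \left(\left(-6 + 22\right) + 65\right) = - 155 \left(16 + 65\right) = \left(-155\right) 81 = -12555$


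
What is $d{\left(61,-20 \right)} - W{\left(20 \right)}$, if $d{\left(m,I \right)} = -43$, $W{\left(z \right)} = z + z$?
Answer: $-83$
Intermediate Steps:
$W{\left(z \right)} = 2 z$
$d{\left(61,-20 \right)} - W{\left(20 \right)} = -43 - 2 \cdot 20 = -43 - 40 = -83$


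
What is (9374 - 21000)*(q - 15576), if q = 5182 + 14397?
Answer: -46538878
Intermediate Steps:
q = 19579
(9374 - 21000)*(q - 15576) = (9374 - 21000)*(19579 - 15576) = -11626*4003 = -46538878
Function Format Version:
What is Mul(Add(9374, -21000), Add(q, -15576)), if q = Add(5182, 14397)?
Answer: -46538878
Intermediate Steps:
q = 19579
Mul(Add(9374, -21000), Add(q, -15576)) = Mul(Add(9374, -21000), Add(19579, -15576)) = Mul(-11626, 4003) = -46538878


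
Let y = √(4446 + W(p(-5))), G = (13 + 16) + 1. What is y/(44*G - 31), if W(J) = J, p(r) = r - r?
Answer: 3*√494/1289 ≈ 0.051729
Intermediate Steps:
p(r) = 0
G = 30 (G = 29 + 1 = 30)
y = 3*√494 (y = √(4446 + 0) = √4446 = 3*√494 ≈ 66.678)
y/(44*G - 31) = (3*√494)/(44*30 - 31) = (3*√494)/(1320 - 31) = (3*√494)/1289 = (3*√494)*(1/1289) = 3*√494/1289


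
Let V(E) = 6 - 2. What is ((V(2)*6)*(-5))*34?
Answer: -4080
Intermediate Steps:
V(E) = 4
((V(2)*6)*(-5))*34 = ((4*6)*(-5))*34 = (24*(-5))*34 = -120*34 = -4080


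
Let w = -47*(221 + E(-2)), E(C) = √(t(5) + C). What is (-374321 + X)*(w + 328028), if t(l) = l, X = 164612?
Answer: -66612176469 + 9856323*√3 ≈ -6.6595e+10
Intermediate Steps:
E(C) = √(5 + C)
w = -10387 - 47*√3 (w = -47*(221 + √(5 - 2)) = -47*(221 + √3) = -10387 - 47*√3 ≈ -10468.)
(-374321 + X)*(w + 328028) = (-374321 + 164612)*((-10387 - 47*√3) + 328028) = -209709*(317641 - 47*√3) = -66612176469 + 9856323*√3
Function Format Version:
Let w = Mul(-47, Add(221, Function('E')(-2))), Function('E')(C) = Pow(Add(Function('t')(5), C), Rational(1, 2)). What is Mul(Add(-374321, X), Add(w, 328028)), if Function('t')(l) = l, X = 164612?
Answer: Add(-66612176469, Mul(9856323, Pow(3, Rational(1, 2)))) ≈ -6.6595e+10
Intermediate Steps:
Function('E')(C) = Pow(Add(5, C), Rational(1, 2))
w = Add(-10387, Mul(-47, Pow(3, Rational(1, 2)))) (w = Mul(-47, Add(221, Pow(Add(5, -2), Rational(1, 2)))) = Mul(-47, Add(221, Pow(3, Rational(1, 2)))) = Add(-10387, Mul(-47, Pow(3, Rational(1, 2)))) ≈ -10468.)
Mul(Add(-374321, X), Add(w, 328028)) = Mul(Add(-374321, 164612), Add(Add(-10387, Mul(-47, Pow(3, Rational(1, 2)))), 328028)) = Mul(-209709, Add(317641, Mul(-47, Pow(3, Rational(1, 2))))) = Add(-66612176469, Mul(9856323, Pow(3, Rational(1, 2))))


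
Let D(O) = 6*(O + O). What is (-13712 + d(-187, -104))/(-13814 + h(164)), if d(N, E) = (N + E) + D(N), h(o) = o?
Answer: 2321/1950 ≈ 1.1903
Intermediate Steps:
D(O) = 12*O (D(O) = 6*(2*O) = 12*O)
d(N, E) = E + 13*N (d(N, E) = (N + E) + 12*N = (E + N) + 12*N = E + 13*N)
(-13712 + d(-187, -104))/(-13814 + h(164)) = (-13712 + (-104 + 13*(-187)))/(-13814 + 164) = (-13712 + (-104 - 2431))/(-13650) = (-13712 - 2535)*(-1/13650) = -16247*(-1/13650) = 2321/1950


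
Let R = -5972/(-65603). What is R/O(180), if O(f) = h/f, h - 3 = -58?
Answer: -214992/721633 ≈ -0.29792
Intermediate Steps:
h = -55 (h = 3 - 58 = -55)
R = 5972/65603 (R = -5972*(-1/65603) = 5972/65603 ≈ 0.091032)
O(f) = -55/f
R/O(180) = 5972/(65603*((-55/180))) = 5972/(65603*((-55*1/180))) = 5972/(65603*(-11/36)) = (5972/65603)*(-36/11) = -214992/721633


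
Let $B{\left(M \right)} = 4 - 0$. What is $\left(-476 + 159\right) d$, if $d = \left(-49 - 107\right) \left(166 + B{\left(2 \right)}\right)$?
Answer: $8406840$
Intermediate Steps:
$B{\left(M \right)} = 4$ ($B{\left(M \right)} = 4 + 0 = 4$)
$d = -26520$ ($d = \left(-49 - 107\right) \left(166 + 4\right) = \left(-156\right) 170 = -26520$)
$\left(-476 + 159\right) d = \left(-476 + 159\right) \left(-26520\right) = \left(-317\right) \left(-26520\right) = 8406840$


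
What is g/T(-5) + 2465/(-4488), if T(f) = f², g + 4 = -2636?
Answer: -140117/1320 ≈ -106.15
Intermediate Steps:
g = -2640 (g = -4 - 2636 = -2640)
g/T(-5) + 2465/(-4488) = -2640/((-5)²) + 2465/(-4488) = -2640/25 + 2465*(-1/4488) = -2640*1/25 - 145/264 = -528/5 - 145/264 = -140117/1320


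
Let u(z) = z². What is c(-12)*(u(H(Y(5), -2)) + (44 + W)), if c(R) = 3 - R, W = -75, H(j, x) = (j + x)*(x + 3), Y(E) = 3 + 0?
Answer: -450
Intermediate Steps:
Y(E) = 3
H(j, x) = (3 + x)*(j + x) (H(j, x) = (j + x)*(3 + x) = (3 + x)*(j + x))
c(-12)*(u(H(Y(5), -2)) + (44 + W)) = (3 - 1*(-12))*(((-2)² + 3*3 + 3*(-2) + 3*(-2))² + (44 - 75)) = (3 + 12)*((4 + 9 - 6 - 6)² - 31) = 15*(1² - 31) = 15*(1 - 31) = 15*(-30) = -450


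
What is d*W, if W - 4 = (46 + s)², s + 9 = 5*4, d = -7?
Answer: -22771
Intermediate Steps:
s = 11 (s = -9 + 5*4 = -9 + 20 = 11)
W = 3253 (W = 4 + (46 + 11)² = 4 + 57² = 4 + 3249 = 3253)
d*W = -7*3253 = -22771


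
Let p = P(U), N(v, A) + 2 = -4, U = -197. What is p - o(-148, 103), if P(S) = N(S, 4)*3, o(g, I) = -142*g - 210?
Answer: -20824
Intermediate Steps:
o(g, I) = -210 - 142*g
N(v, A) = -6 (N(v, A) = -2 - 4 = -6)
P(S) = -18 (P(S) = -6*3 = -18)
p = -18
p - o(-148, 103) = -18 - (-210 - 142*(-148)) = -18 - (-210 + 21016) = -18 - 1*20806 = -18 - 20806 = -20824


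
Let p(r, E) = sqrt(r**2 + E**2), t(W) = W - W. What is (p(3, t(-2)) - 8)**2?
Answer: 25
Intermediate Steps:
t(W) = 0
p(r, E) = sqrt(E**2 + r**2)
(p(3, t(-2)) - 8)**2 = (sqrt(0**2 + 3**2) - 8)**2 = (sqrt(0 + 9) - 8)**2 = (sqrt(9) - 8)**2 = (3 - 8)**2 = (-5)**2 = 25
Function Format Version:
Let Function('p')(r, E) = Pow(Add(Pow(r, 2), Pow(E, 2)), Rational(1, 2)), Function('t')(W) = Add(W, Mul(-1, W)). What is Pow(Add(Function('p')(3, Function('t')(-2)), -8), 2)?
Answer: 25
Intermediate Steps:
Function('t')(W) = 0
Function('p')(r, E) = Pow(Add(Pow(E, 2), Pow(r, 2)), Rational(1, 2))
Pow(Add(Function('p')(3, Function('t')(-2)), -8), 2) = Pow(Add(Pow(Add(Pow(0, 2), Pow(3, 2)), Rational(1, 2)), -8), 2) = Pow(Add(Pow(Add(0, 9), Rational(1, 2)), -8), 2) = Pow(Add(Pow(9, Rational(1, 2)), -8), 2) = Pow(Add(3, -8), 2) = Pow(-5, 2) = 25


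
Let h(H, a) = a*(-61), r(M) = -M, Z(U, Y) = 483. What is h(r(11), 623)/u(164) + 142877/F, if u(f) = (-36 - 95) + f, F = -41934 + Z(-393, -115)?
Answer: -526659098/455961 ≈ -1155.1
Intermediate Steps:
h(H, a) = -61*a
F = -41451 (F = -41934 + 483 = -41451)
u(f) = -131 + f
h(r(11), 623)/u(164) + 142877/F = (-61*623)/(-131 + 164) + 142877/(-41451) = -38003/33 + 142877*(-1/41451) = -38003*1/33 - 142877/41451 = -38003/33 - 142877/41451 = -526659098/455961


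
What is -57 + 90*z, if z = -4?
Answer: -417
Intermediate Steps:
-57 + 90*z = -57 + 90*(-4) = -57 - 360 = -417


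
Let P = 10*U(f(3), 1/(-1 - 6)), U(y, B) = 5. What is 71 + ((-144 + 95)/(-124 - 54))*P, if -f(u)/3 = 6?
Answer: 7544/89 ≈ 84.764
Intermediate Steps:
f(u) = -18 (f(u) = -3*6 = -18)
P = 50 (P = 10*5 = 50)
71 + ((-144 + 95)/(-124 - 54))*P = 71 + ((-144 + 95)/(-124 - 54))*50 = 71 - 49/(-178)*50 = 71 - 49*(-1/178)*50 = 71 + (49/178)*50 = 71 + 1225/89 = 7544/89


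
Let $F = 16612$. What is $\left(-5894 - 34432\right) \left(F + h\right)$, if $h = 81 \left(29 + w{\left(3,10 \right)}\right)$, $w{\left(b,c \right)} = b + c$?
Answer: $-807084564$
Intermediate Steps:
$h = 3402$ ($h = 81 \left(29 + \left(3 + 10\right)\right) = 81 \left(29 + 13\right) = 81 \cdot 42 = 3402$)
$\left(-5894 - 34432\right) \left(F + h\right) = \left(-5894 - 34432\right) \left(16612 + 3402\right) = \left(-40326\right) 20014 = -807084564$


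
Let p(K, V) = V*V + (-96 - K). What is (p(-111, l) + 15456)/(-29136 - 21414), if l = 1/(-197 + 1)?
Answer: -594333937/1941928800 ≈ -0.30605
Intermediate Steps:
l = -1/196 (l = 1/(-196) = -1/196 ≈ -0.0051020)
p(K, V) = -96 + V² - K (p(K, V) = V² + (-96 - K) = -96 + V² - K)
(p(-111, l) + 15456)/(-29136 - 21414) = ((-96 + (-1/196)² - 1*(-111)) + 15456)/(-29136 - 21414) = ((-96 + 1/38416 + 111) + 15456)/(-50550) = (576241/38416 + 15456)*(-1/50550) = (594333937/38416)*(-1/50550) = -594333937/1941928800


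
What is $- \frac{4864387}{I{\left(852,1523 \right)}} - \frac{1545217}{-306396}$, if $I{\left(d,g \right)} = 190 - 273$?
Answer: $\frac{1490556972263}{25430868} \approx 58612.0$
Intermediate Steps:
$I{\left(d,g \right)} = -83$
$- \frac{4864387}{I{\left(852,1523 \right)}} - \frac{1545217}{-306396} = - \frac{4864387}{-83} - \frac{1545217}{-306396} = \left(-4864387\right) \left(- \frac{1}{83}\right) - - \frac{1545217}{306396} = \frac{4864387}{83} + \frac{1545217}{306396} = \frac{1490556972263}{25430868}$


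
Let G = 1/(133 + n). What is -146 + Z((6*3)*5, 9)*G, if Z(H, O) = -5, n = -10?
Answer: -17963/123 ≈ -146.04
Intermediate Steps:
G = 1/123 (G = 1/(133 - 10) = 1/123 ≈ 0.0081301)
-146 + Z((6*3)*5, 9)*G = -146 - 5*1/123 = -146 - 5/123 = -17963/123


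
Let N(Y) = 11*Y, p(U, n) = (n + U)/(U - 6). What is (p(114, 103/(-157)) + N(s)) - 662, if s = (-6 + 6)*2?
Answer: -11207077/16956 ≈ -660.95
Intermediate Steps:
s = 0 (s = 0*2 = 0)
p(U, n) = (U + n)/(-6 + U)
(p(114, 103/(-157)) + N(s)) - 662 = ((114 + 103/(-157))/(-6 + 114) + 11*0) - 662 = ((114 + 103*(-1/157))/108 + 0) - 662 = ((114 - 103/157)/108 + 0) - 662 = ((1/108)*(17795/157) + 0) - 662 = (17795/16956 + 0) - 662 = 17795/16956 - 662 = -11207077/16956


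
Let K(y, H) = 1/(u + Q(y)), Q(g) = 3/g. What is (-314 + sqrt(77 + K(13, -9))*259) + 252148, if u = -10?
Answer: 251834 + 259*sqrt(1240282)/127 ≈ 2.5411e+5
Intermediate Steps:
K(y, H) = 1/(-10 + 3/y)
(-314 + sqrt(77 + K(13, -9))*259) + 252148 = (-314 + sqrt(77 - 1*13/(-3 + 10*13))*259) + 252148 = (-314 + sqrt(77 - 1*13/(-3 + 130))*259) + 252148 = (-314 + sqrt(77 - 1*13/127)*259) + 252148 = (-314 + sqrt(77 - 1*13*1/127)*259) + 252148 = (-314 + sqrt(77 - 13/127)*259) + 252148 = (-314 + sqrt(9766/127)*259) + 252148 = (-314 + (sqrt(1240282)/127)*259) + 252148 = (-314 + 259*sqrt(1240282)/127) + 252148 = 251834 + 259*sqrt(1240282)/127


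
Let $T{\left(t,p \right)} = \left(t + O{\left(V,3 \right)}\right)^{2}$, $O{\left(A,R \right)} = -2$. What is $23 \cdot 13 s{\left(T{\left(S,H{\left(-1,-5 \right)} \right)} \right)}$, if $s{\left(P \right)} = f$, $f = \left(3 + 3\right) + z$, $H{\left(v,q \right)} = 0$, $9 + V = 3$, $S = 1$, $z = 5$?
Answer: $3289$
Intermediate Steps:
$V = -6$ ($V = -9 + 3 = -6$)
$T{\left(t,p \right)} = \left(-2 + t\right)^{2}$ ($T{\left(t,p \right)} = \left(t - 2\right)^{2} = \left(-2 + t\right)^{2}$)
$f = 11$ ($f = \left(3 + 3\right) + 5 = 6 + 5 = 11$)
$s{\left(P \right)} = 11$
$23 \cdot 13 s{\left(T{\left(S,H{\left(-1,-5 \right)} \right)} \right)} = 23 \cdot 13 \cdot 11 = 299 \cdot 11 = 3289$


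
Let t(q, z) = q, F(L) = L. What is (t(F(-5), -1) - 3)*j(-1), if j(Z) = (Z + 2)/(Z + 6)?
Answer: -8/5 ≈ -1.6000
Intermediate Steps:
j(Z) = (2 + Z)/(6 + Z)
(t(F(-5), -1) - 3)*j(-1) = (-5 - 3)*((2 - 1)/(6 - 1)) = -8/5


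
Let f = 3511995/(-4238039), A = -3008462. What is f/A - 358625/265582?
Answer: -60163952483230910/44554802614989901 ≈ -1.3503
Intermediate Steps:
f = -3511995/4238039 (f = 3511995*(-1/4238039) = -3511995/4238039 ≈ -0.82868)
f/A - 358625/265582 = -3511995/4238039/(-3008462) - 358625/265582 = -3511995/4238039*(-1/3008462) - 358625*1/265582 = 3511995/12749979286018 - 18875/13978 = -60163952483230910/44554802614989901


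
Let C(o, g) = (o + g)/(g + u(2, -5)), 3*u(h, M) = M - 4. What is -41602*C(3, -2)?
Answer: 41602/5 ≈ 8320.4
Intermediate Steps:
u(h, M) = -4/3 + M/3 (u(h, M) = (M - 4)/3 = (-4 + M)/3 = -4/3 + M/3)
C(o, g) = (g + o)/(-3 + g) (C(o, g) = (o + g)/(g + (-4/3 + (⅓)*(-5))) = (g + o)/(g + (-4/3 - 5/3)) = (g + o)/(g - 3) = (g + o)/(-3 + g))
-41602*C(3, -2) = -41602*(-2 + 3)/(-3 - 2) = -41602/(-5) = -(-41602)/5 = -41602*(-⅕) = 41602/5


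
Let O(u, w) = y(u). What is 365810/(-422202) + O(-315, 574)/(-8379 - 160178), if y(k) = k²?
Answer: -51776414810/35582551257 ≈ -1.4551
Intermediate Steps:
O(u, w) = u²
365810/(-422202) + O(-315, 574)/(-8379 - 160178) = 365810/(-422202) + (-315)²/(-8379 - 160178) = 365810*(-1/422202) + 99225/(-168557) = -182905/211101 + 99225*(-1/168557) = -182905/211101 - 99225/168557 = -51776414810/35582551257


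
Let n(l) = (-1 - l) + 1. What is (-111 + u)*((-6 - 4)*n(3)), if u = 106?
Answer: -150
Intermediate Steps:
n(l) = -l
(-111 + u)*((-6 - 4)*n(3)) = (-111 + 106)*((-6 - 4)*(-1*3)) = -(-50)*(-3) = -5*30 = -150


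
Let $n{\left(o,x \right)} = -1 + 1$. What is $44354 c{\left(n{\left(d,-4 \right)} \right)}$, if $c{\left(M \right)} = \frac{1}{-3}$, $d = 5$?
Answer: $- \frac{44354}{3} \approx -14785.0$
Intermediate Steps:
$n{\left(o,x \right)} = 0$
$c{\left(M \right)} = - \frac{1}{3}$
$44354 c{\left(n{\left(d,-4 \right)} \right)} = 44354 \left(- \frac{1}{3}\right) = - \frac{44354}{3}$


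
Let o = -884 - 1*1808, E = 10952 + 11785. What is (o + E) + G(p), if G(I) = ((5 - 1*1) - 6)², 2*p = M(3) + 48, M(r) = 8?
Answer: 20049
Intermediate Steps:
p = 28 (p = (8 + 48)/2 = (½)*56 = 28)
G(I) = 4 (G(I) = ((5 - 1) - 6)² = (4 - 6)² = (-2)² = 4)
E = 22737
o = -2692 (o = -884 - 1808 = -2692)
(o + E) + G(p) = (-2692 + 22737) + 4 = 20045 + 4 = 20049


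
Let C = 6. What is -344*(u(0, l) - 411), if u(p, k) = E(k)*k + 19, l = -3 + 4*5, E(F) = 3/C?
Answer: 131924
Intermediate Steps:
E(F) = 1/2 (E(F) = 3/6 = 3*(1/6) = 1/2)
l = 17 (l = -3 + 20 = 17)
u(p, k) = 19 + k/2 (u(p, k) = k/2 + 19 = 19 + k/2)
-344*(u(0, l) - 411) = -344*((19 + (1/2)*17) - 411) = -344*((19 + 17/2) - 411) = -344*(55/2 - 411) = -344*(-767/2) = 131924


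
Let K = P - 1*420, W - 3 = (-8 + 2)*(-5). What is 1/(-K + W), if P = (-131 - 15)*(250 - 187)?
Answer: 1/9651 ≈ 0.00010362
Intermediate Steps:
P = -9198 (P = -146*63 = -9198)
W = 33 (W = 3 + (-8 + 2)*(-5) = 3 - 6*(-5) = 3 + 30 = 33)
K = -9618 (K = -9198 - 1*420 = -9198 - 420 = -9618)
1/(-K + W) = 1/(-1*(-9618) + 33) = 1/(9618 + 33) = 1/9651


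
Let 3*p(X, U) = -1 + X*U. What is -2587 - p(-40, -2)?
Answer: -7840/3 ≈ -2613.3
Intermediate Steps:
p(X, U) = -⅓ + U*X/3 (p(X, U) = (-1 + X*U)/3 = (-1 + U*X)/3 = -⅓ + U*X/3)
-2587 - p(-40, -2) = -2587 - (-⅓ + (⅓)*(-2)*(-40)) = -2587 - (-⅓ + 80/3) = -2587 - 1*79/3 = -2587 - 79/3 = -7840/3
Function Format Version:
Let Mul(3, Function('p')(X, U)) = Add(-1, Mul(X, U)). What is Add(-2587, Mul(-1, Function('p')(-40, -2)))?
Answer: Rational(-7840, 3) ≈ -2613.3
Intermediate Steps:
Function('p')(X, U) = Add(Rational(-1, 3), Mul(Rational(1, 3), U, X)) (Function('p')(X, U) = Mul(Rational(1, 3), Add(-1, Mul(X, U))) = Mul(Rational(1, 3), Add(-1, Mul(U, X))) = Add(Rational(-1, 3), Mul(Rational(1, 3), U, X)))
Add(-2587, Mul(-1, Function('p')(-40, -2))) = Add(-2587, Mul(-1, Add(Rational(-1, 3), Mul(Rational(1, 3), -2, -40)))) = Add(-2587, Mul(-1, Add(Rational(-1, 3), Rational(80, 3)))) = Add(-2587, Mul(-1, Rational(79, 3))) = Add(-2587, Rational(-79, 3)) = Rational(-7840, 3)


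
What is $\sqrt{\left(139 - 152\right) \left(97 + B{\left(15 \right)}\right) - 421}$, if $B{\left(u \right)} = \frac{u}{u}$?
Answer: $i \sqrt{1695} \approx 41.17 i$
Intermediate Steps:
$B{\left(u \right)} = 1$
$\sqrt{\left(139 - 152\right) \left(97 + B{\left(15 \right)}\right) - 421} = \sqrt{\left(139 - 152\right) \left(97 + 1\right) - 421} = \sqrt{\left(-13\right) 98 - 421} = \sqrt{-1274 - 421} = \sqrt{-1695} = i \sqrt{1695}$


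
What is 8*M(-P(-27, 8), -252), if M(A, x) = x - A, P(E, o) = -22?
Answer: -2192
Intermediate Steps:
8*M(-P(-27, 8), -252) = 8*(-252 - (-1)*(-22)) = 8*(-252 - 1*22) = 8*(-252 - 22) = 8*(-274) = -2192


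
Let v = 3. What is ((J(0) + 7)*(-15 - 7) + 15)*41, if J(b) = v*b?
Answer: -5699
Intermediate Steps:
J(b) = 3*b
((J(0) + 7)*(-15 - 7) + 15)*41 = ((3*0 + 7)*(-15 - 7) + 15)*41 = ((0 + 7)*(-22) + 15)*41 = (7*(-22) + 15)*41 = (-154 + 15)*41 = -139*41 = -5699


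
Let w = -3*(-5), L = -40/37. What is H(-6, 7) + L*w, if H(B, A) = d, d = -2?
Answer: -674/37 ≈ -18.216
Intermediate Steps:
H(B, A) = -2
L = -40/37 (L = -40*1/37 = -40/37 ≈ -1.0811)
w = 15
H(-6, 7) + L*w = -2 - 40/37*15 = -2 - 600/37 = -674/37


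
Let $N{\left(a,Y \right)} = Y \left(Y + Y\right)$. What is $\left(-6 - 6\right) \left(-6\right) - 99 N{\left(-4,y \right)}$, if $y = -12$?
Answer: $-28440$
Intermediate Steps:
$N{\left(a,Y \right)} = 2 Y^{2}$ ($N{\left(a,Y \right)} = Y 2 Y = 2 Y^{2}$)
$\left(-6 - 6\right) \left(-6\right) - 99 N{\left(-4,y \right)} = \left(-6 - 6\right) \left(-6\right) - 99 \cdot 2 \left(-12\right)^{2} = \left(-12\right) \left(-6\right) - 99 \cdot 2 \cdot 144 = 72 - 28512 = -28440$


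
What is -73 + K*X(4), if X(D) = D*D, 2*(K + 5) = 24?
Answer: 39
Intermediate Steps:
K = 7 (K = -5 + (½)*24 = -5 + 12 = 7)
X(D) = D²
-73 + K*X(4) = -73 + 7*4² = -73 + 7*16 = -73 + 112 = 39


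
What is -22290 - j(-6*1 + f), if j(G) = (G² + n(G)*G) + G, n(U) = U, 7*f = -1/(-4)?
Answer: -8763231/392 ≈ -22355.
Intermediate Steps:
f = 1/28 (f = (-1/(-4))/7 = (-1*(-¼))/7 = (⅐)*(¼) = 1/28 ≈ 0.035714)
j(G) = G + 2*G² (j(G) = (G² + G*G) + G = (G² + G²) + G = 2*G² + G = G + 2*G²)
-22290 - j(-6*1 + f) = -22290 - (-6*1 + 1/28)*(1 + 2*(-6*1 + 1/28)) = -22290 - (-6 + 1/28)*(1 + 2*(-6 + 1/28)) = -22290 - (-167)*(1 + 2*(-167/28))/28 = -22290 - (-167)*(1 - 167/14)/28 = -22290 - (-167)*(-153)/(28*14) = -22290 - 1*25551/392 = -22290 - 25551/392 = -8763231/392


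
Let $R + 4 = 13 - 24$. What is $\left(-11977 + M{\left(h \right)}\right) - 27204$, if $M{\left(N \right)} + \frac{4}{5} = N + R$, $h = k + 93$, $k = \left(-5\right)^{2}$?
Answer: $- \frac{195394}{5} \approx -39079.0$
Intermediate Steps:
$k = 25$
$R = -15$ ($R = -4 + \left(13 - 24\right) = -4 - 11 = -15$)
$h = 118$ ($h = 25 + 93 = 118$)
$M{\left(N \right)} = - \frac{79}{5} + N$ ($M{\left(N \right)} = - \frac{4}{5} + \left(N - 15\right) = - \frac{4}{5} + \left(-15 + N\right) = - \frac{79}{5} + N$)
$\left(-11977 + M{\left(h \right)}\right) - 27204 = \left(-11977 + \left(- \frac{79}{5} + 118\right)\right) - 27204 = \left(-11977 + \frac{511}{5}\right) - 27204 = - \frac{59374}{5} - 27204 = - \frac{195394}{5}$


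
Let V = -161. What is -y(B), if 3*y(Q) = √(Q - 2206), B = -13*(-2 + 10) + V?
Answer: -I*√2471/3 ≈ -16.57*I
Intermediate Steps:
B = -265 (B = -13*(-2 + 10) - 161 = -13*8 - 161 = -104 - 161 = -265)
y(Q) = √(-2206 + Q)/3 (y(Q) = √(Q - 2206)/3 = √(-2206 + Q)/3)
-y(B) = -√(-2206 - 265)/3 = -√(-2471)/3 = -I*√2471/3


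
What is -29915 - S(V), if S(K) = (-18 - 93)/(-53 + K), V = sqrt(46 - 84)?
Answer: -28391296/949 - 37*I*sqrt(38)/949 ≈ -29917.0 - 0.24034*I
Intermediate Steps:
V = I*sqrt(38) (V = sqrt(-38) = I*sqrt(38) ≈ 6.1644*I)
S(K) = -111/(-53 + K)
-29915 - S(V) = -29915 - (-111)/(-53 + I*sqrt(38)) = -29915 + 111/(-53 + I*sqrt(38))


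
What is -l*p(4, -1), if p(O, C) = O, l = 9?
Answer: -36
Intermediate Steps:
-l*p(4, -1) = -9*4 = -36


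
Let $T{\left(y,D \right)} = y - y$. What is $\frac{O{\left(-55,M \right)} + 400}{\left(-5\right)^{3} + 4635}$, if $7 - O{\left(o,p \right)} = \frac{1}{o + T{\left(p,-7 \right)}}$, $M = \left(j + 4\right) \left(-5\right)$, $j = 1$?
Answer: $\frac{273}{3025} \approx 0.090248$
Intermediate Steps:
$T{\left(y,D \right)} = 0$
$M = -25$ ($M = \left(1 + 4\right) \left(-5\right) = 5 \left(-5\right) = -25$)
$O{\left(o,p \right)} = 7 - \frac{1}{o}$ ($O{\left(o,p \right)} = 7 - \frac{1}{o + 0} = 7 - \frac{1}{o}$)
$\frac{O{\left(-55,M \right)} + 400}{\left(-5\right)^{3} + 4635} = \frac{\left(7 - \frac{1}{-55}\right) + 400}{\left(-5\right)^{3} + 4635} = \frac{\left(7 - - \frac{1}{55}\right) + 400}{-125 + 4635} = \frac{\left(7 + \frac{1}{55}\right) + 400}{4510} = \left(\frac{386}{55} + 400\right) \frac{1}{4510} = \frac{22386}{55} \cdot \frac{1}{4510} = \frac{273}{3025}$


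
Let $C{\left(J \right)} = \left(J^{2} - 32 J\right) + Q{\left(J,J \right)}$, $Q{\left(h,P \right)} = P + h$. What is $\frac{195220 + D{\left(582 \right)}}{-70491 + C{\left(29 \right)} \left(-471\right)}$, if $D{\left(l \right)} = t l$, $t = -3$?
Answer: $- \frac{96737}{28416} \approx -3.4043$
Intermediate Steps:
$C{\left(J \right)} = J^{2} - 30 J$ ($C{\left(J \right)} = \left(J^{2} - 32 J\right) + \left(J + J\right) = \left(J^{2} - 32 J\right) + 2 J = J^{2} - 30 J$)
$D{\left(l \right)} = - 3 l$
$\frac{195220 + D{\left(582 \right)}}{-70491 + C{\left(29 \right)} \left(-471\right)} = \frac{195220 - 1746}{-70491 + 29 \left(-30 + 29\right) \left(-471\right)} = \frac{195220 - 1746}{-70491 + 29 \left(-1\right) \left(-471\right)} = \frac{193474}{-70491 - -13659} = \frac{193474}{-70491 + 13659} = \frac{193474}{-56832} = 193474 \left(- \frac{1}{56832}\right) = - \frac{96737}{28416}$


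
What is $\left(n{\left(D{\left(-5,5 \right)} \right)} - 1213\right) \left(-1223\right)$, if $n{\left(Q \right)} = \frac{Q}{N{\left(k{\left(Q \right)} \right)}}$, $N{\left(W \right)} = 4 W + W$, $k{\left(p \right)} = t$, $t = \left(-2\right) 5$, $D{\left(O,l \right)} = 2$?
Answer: $\frac{37088698}{25} \approx 1.4835 \cdot 10^{6}$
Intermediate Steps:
$t = -10$
$k{\left(p \right)} = -10$
$N{\left(W \right)} = 5 W$
$n{\left(Q \right)} = - \frac{Q}{50}$ ($n{\left(Q \right)} = \frac{Q}{5 \left(-10\right)} = \frac{Q}{-50} = Q \left(- \frac{1}{50}\right) = - \frac{Q}{50}$)
$\left(n{\left(D{\left(-5,5 \right)} \right)} - 1213\right) \left(-1223\right) = \left(\left(- \frac{1}{50}\right) 2 - 1213\right) \left(-1223\right) = \left(- \frac{1}{25} - 1213\right) \left(-1223\right) = \left(- \frac{30326}{25}\right) \left(-1223\right) = \frac{37088698}{25}$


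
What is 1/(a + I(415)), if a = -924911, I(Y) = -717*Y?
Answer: -1/1222466 ≈ -8.1802e-7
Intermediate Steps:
1/(a + I(415)) = 1/(-924911 - 717*415) = 1/(-924911 - 297555) = 1/(-1222466) = -1/1222466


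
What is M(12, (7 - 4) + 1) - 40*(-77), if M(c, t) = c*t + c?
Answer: 3140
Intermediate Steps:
M(c, t) = c + c*t
M(12, (7 - 4) + 1) - 40*(-77) = 12*(1 + ((7 - 4) + 1)) - 40*(-77) = 12*(1 + (3 + 1)) + 3080 = 12*(1 + 4) + 3080 = 12*5 + 3080 = 60 + 3080 = 3140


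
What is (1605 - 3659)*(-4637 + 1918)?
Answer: 5584826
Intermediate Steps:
(1605 - 3659)*(-4637 + 1918) = -2054*(-2719) = 5584826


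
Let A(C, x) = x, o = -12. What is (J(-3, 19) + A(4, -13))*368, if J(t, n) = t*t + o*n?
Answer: -85376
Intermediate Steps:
J(t, n) = t**2 - 12*n (J(t, n) = t*t - 12*n = t**2 - 12*n)
(J(-3, 19) + A(4, -13))*368 = (((-3)**2 - 12*19) - 13)*368 = ((9 - 228) - 13)*368 = (-219 - 13)*368 = -232*368 = -85376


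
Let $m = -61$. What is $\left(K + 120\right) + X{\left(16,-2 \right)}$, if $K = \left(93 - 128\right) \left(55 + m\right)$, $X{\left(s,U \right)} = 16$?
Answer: $346$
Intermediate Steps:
$K = 210$ ($K = \left(93 - 128\right) \left(55 - 61\right) = \left(-35\right) \left(-6\right) = 210$)
$\left(K + 120\right) + X{\left(16,-2 \right)} = \left(210 + 120\right) + 16 = 330 + 16 = 346$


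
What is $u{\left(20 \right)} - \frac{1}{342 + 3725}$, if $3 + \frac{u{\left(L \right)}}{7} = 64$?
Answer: $\frac{1736608}{4067} \approx 427.0$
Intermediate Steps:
$u{\left(L \right)} = 427$ ($u{\left(L \right)} = -21 + 7 \cdot 64 = -21 + 448 = 427$)
$u{\left(20 \right)} - \frac{1}{342 + 3725} = 427 - \frac{1}{342 + 3725} = 427 - \frac{1}{4067} = \frac{1736608}{4067}$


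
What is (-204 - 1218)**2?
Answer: 2022084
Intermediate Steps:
(-204 - 1218)**2 = (-1422)**2 = 2022084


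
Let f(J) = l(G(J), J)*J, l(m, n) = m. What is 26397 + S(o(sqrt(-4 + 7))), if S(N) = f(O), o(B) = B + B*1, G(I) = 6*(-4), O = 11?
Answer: 26133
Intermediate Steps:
G(I) = -24
o(B) = 2*B (o(B) = B + B = 2*B)
f(J) = -24*J
S(N) = -264 (S(N) = -24*11 = -264)
26397 + S(o(sqrt(-4 + 7))) = 26397 - 264 = 26133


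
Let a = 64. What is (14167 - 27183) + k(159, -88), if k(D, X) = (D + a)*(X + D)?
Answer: 2817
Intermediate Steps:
k(D, X) = (64 + D)*(D + X) (k(D, X) = (D + 64)*(X + D) = (64 + D)*(D + X))
(14167 - 27183) + k(159, -88) = (14167 - 27183) + (159² + 64*159 + 64*(-88) + 159*(-88)) = -13016 + (25281 + 10176 - 5632 - 13992) = -13016 + 15833 = 2817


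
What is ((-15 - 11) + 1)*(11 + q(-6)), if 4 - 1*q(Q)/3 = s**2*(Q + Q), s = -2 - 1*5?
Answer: -44675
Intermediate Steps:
s = -7 (s = -2 - 5 = -7)
q(Q) = 12 - 294*Q (q(Q) = 12 - 3*(-7)**2*(Q + Q) = 12 - 147*2*Q = 12 - 294*Q)
((-15 - 11) + 1)*(11 + q(-6)) = ((-15 - 11) + 1)*(11 + (12 - 294*(-6))) = (-26 + 1)*(11 + (12 + 1764)) = -25*(11 + 1776) = -25*1787 = -44675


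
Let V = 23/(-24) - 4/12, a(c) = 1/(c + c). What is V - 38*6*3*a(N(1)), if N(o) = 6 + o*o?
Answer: -8425/168 ≈ -50.149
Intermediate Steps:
N(o) = 6 + o**2
a(c) = 1/(2*c)
V = -31/24 (V = 23*(-1/24) - 4*1/12 = -23/24 - 1/3 = -31/24 ≈ -1.2917)
V - 38*6*3*a(N(1)) = -31/24 - 38*6*3*1/(2*(6 + 1**2)) = -31/24 - 684*1/(2*(6 + 1)) = -31/24 - 684*(1/2)/7 = -31/24 - 684*(1/2)*(1/7) = -31/24 - 684/14 = -31/24 - 38*9/7 = -31/24 - 342/7 = -8425/168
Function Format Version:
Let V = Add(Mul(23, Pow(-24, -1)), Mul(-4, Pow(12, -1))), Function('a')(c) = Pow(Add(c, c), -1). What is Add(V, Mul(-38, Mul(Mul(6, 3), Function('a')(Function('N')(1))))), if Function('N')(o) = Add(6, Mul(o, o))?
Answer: Rational(-8425, 168) ≈ -50.149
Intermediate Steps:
Function('N')(o) = Add(6, Pow(o, 2))
Function('a')(c) = Mul(Rational(1, 2), Pow(c, -1)) (Function('a')(c) = Pow(Mul(2, c), -1) = Mul(Rational(1, 2), Pow(c, -1)))
V = Rational(-31, 24) (V = Add(Mul(23, Rational(-1, 24)), Mul(-4, Rational(1, 12))) = Add(Rational(-23, 24), Rational(-1, 3)) = Rational(-31, 24) ≈ -1.2917)
Add(V, Mul(-38, Mul(Mul(6, 3), Function('a')(Function('N')(1))))) = Add(Rational(-31, 24), Mul(-38, Mul(Mul(6, 3), Mul(Rational(1, 2), Pow(Add(6, Pow(1, 2)), -1))))) = Add(Rational(-31, 24), Mul(-38, Mul(18, Mul(Rational(1, 2), Pow(Add(6, 1), -1))))) = Add(Rational(-31, 24), Mul(-38, Mul(18, Mul(Rational(1, 2), Pow(7, -1))))) = Add(Rational(-31, 24), Mul(-38, Mul(18, Mul(Rational(1, 2), Rational(1, 7))))) = Add(Rational(-31, 24), Mul(-38, Mul(18, Rational(1, 14)))) = Add(Rational(-31, 24), Mul(-38, Rational(9, 7))) = Add(Rational(-31, 24), Rational(-342, 7)) = Rational(-8425, 168)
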